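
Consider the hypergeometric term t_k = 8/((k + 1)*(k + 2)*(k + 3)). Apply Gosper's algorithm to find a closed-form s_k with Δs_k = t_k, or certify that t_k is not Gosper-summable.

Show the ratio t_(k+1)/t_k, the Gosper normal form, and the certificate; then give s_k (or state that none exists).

s_k = 2*k*(k + 3)/((k + 1)*(k + 2))

Step 1: r(k) = (k + 1)/(k + 4).
Factor: A=k + 1; B=k + 4; C=1.
Set up (k + 1)·f(k+1) − (k + 3)·f(k) − (1) = 0.
Bound: deg f ≤ 2.
Solve for f: f(k) = k*(k + 3)/4 (degree 2 ≤ 2).
Get s_k = R·t_k = 2*k*(k + 3)/((k + 1)*(k + 2)) with R(k) = B(k−1)f(k)/C(k) = k*(k + 3)**2/4.
s_(k+1) − s_k = 8/(k**3 + 6*k**2 + 11*k + 6) = t_k.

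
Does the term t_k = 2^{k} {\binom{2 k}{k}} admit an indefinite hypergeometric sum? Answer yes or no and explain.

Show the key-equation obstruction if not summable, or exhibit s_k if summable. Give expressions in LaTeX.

Step 1: r(k) = 4*(2*k + 1)/(k + 1).
A = 8*k + 4, B = k + 1, C = 1.
Need (8*k + 4)·f(k+1) − (k)·f(k) = 1.
deg f ≤ -1 (via 1,1,0).
Negative degree bound (-1): no f exists, t_k not Gosper-summable.

No; the degree bound rules out any f.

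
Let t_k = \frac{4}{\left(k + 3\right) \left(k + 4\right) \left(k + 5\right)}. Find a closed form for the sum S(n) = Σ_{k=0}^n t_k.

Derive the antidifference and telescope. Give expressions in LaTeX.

r(k) = (k + 3)/(k + 6) after simplifying.
A = k + 3, B = k + 6, C = 1.
f must satisfy (k + 3)·f(k+1) − (k + 5)·f(k) = 1.
From deg A=1, deg B=1, deg C=0: d=2.
Solving with deg f ≤ 2: f(k) = k*(k + 7)/24.
R(k) = B(k−1)·f(k)/C(k) = k*(k + 5)*(k + 7)/24; s_k = R·t_k = k*(k + 7)/(6*(k + 3)*(k + 4)).
Δs = 4/(k**3 + 12*k**2 + 47*k + 60), as required.
Telescope: S(n) = s_(n+1) − s_(0) = (n**2 + 9*n + 8)/(6*(n**2 + 9*n + 20)) − (0) = (n**2 + 9*n + 8)/(6*(n**2 + 9*n + 20)).

S(n) = \frac{n^{2} + 9 n + 8}{6 \left(n^{2} + 9 n + 20\right)}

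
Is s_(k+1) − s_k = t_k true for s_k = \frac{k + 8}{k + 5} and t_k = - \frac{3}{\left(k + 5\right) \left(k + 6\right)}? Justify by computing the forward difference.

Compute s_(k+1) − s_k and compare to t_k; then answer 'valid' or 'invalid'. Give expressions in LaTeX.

s_(k+1) = (k + 9)/(k + 6)
s_(k+1) − s_k = -3/(k**2 + 11*k + 30)
(s_(k+1) − s_k) − t_k = 0

valid; difference matches t_k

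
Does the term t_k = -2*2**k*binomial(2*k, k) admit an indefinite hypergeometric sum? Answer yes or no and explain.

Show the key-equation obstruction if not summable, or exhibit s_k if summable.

The ratio is 4*(2*k + 1)/(k + 1).
Take A(k)=8*k + 4, B(k)=k + 1, C(k)=1.
Need (8*k + 4)·f(k+1) − (k)·f(k) = 1.
d = -1 from the (1,1,0) case.
deg f ≤ -1 is impossible — no certificate.

No — t_k has no hypergeometric antidifference.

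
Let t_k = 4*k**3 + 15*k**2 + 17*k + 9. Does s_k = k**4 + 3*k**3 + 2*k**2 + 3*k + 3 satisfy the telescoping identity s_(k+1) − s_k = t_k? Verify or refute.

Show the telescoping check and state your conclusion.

s_(k+1) = k**4 + 7*k**3 + 17*k**2 + 20*k + 12
s_(k+1) − s_k = 4*k**3 + 15*k**2 + 17*k + 9
(s_(k+1) − s_k) − t_k = 0

valid (s_(k+1) − s_k reduces to t_k)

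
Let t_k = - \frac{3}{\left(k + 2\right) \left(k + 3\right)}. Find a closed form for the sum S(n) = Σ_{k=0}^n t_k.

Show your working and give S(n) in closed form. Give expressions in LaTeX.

Compute t_(k+1)/t_k: get (k + 2)/(k + 4).
Gosper form: A/B · C(k+1)/C(k) with A=k + 2, B=k + 4, C=1.
Set up (k + 2)·f(k+1) − (k + 3)·f(k) − (1) = 0.
d = 1 from the (1,1,0) case.
Coefficient equations give f(k) = k/2.
Certificate R = B(k−1)f/C = k*(k + 3)/2 gives s_k = -3*k/(2*k + 4).
Δs = -3/(k**2 + 5*k + 6), as required.
Telescope: S(n) = s_(n+1) − s_(0) = 3*(-n - 1)/(2*(n + 3)) − (0) = 3*(-n - 1)/(2*(n + 3)).

S(n) = \frac{3 \left(- n - 1\right)}{2 \left(n + 3\right)}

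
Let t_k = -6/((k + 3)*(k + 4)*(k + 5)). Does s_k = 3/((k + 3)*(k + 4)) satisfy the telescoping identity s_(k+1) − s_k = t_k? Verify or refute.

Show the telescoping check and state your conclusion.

valid; difference matches t_k

s_(k+1) = 3/((k + 4)*(k + 5))
s_(k+1) − s_k = -6/(k**3 + 12*k**2 + 47*k + 60)
(s_(k+1) − s_k) − t_k = 0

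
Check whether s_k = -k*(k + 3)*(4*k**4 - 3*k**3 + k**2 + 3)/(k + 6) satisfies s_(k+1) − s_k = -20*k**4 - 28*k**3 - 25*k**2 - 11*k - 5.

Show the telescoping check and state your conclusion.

Invalid: residual 3*(16*k**5 + 151*k**4 + 192*k**3 + 161*k**2 + 68*k + 30)/(k**2 + 13*k + 42) ≠ 0.

s_(k+1) = -(k + 1)*(k + 4)*(4*(k + 1)**4 - 3*(k + 1)**3 + (k + 1)**2 + 3)/(k + 7)
s_(k+1) − s_k = (-20*k**6 - 240*k**5 - 776*k**4 - 936*k**3 - 715*k**2 - 323*k - 120)/(k**2 + 13*k + 42)
(s_(k+1) − s_k) − t_k = 3*(16*k**5 + 151*k**4 + 192*k**3 + 161*k**2 + 68*k + 30)/(k**2 + 13*k + 42)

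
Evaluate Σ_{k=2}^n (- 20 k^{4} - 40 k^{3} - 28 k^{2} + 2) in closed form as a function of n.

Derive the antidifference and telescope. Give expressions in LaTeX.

S(n) = - 4 n^{5} - 20 n^{4} - 36 n^{3} - 24 n^{2} - 2 n + 86

The ratio is (10*k**4 + 60*k**3 + 134*k**2 + 128*k + 43)/(10*k**4 + 20*k**3 + 14*k**2 - 1).
Take A(k)=1, B(k)=1, C(k)=k**4 + 2*k**3 + 7*k**2/5 - 1/10.
Key eq: (1)·f(k+1) = (1)·f(k) + (k**4 + 2*k**3 + 7*k**2/5 - 1/10).
From deg A=0, deg B=0, deg C=4: d=5.
Solving with deg f ≤ 5: f(k) = k*(2*k**4 - 2*k**2 - 2*k + 1)/10.
Certificate R = B(k−1)f/C = k*(2*k**4 - 2*k**2 - 2*k + 1)/(10*k**4 + 20*k**3 + 14*k**2 - 1) gives s_k = 2*k*(-2*k**4 + 2*k**2 + 2*k - 1).
s_(k+1) − s_k = -20*k**4 - 40*k**3 - 28*k**2 + 2 = t_k.
Telescope: S(n) = s_(n+1) − s_(2) = -4*n**5 - 20*n**4 - 36*n**3 - 24*n**2 - 2*n + 2 − (-84) = -4*n**5 - 20*n**4 - 36*n**3 - 24*n**2 - 2*n + 86.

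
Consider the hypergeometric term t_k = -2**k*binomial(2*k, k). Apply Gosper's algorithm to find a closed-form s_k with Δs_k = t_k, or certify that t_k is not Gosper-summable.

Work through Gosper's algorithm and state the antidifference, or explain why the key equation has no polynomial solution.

Ratio r(k) = 4*(2*k + 1)/(k + 1).
A = 8*k + 4, B = k + 1, C = 1.
Need (8*k + 4)·f(k+1) − (k)·f(k) = 1.
From deg A=1, deg B=1, deg C=0: d=-1.
deg f ≤ -1 is impossible — no certificate.

none (Gosper's algorithm certifies no s_k)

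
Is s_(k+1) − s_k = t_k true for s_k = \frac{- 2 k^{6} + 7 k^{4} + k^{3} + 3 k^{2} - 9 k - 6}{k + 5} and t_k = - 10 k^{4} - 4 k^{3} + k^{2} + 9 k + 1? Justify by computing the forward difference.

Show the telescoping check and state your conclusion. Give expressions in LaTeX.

Invalid: residual \frac{3 \left(8 k^{5} + 58 k^{4} + 18 k^{3} - 11 k^{2} - 49 k - 8\right)}{k^{2} + 11 k + 30} ≠ 0.

s_(k+1) = (-9*k - 2*(k + 1)**6 + 7*(k + 1)**4 + (k + 1)**3 + 3*(k + 1)**2 - 15)/(k + 6)
s_(k+1) − s_k = (-10*k**6 - 90*k**5 - 169*k**4 - 46*k**3 + 97*k**2 + 134*k + 6)/(k**2 + 11*k + 30)
(s_(k+1) − s_k) − t_k = 3*(8*k**5 + 58*k**4 + 18*k**3 - 11*k**2 - 49*k - 8)/(k**2 + 11*k + 30)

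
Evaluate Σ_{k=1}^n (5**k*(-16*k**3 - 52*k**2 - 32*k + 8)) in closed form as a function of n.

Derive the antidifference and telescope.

r(k) = 5*(4*k**3 + 25*k**2 + 46*k + 23)/(4*k**3 + 13*k**2 + 8*k - 2) after simplifying.
Gosper form: A/B · C(k+1)/C(k) with A=5, B=1, C=k**3 + 13*k**2/4 + 2*k - 1/2.
Need (5)·f(k+1) − (1)·f(k) = k**3 + 13*k**2/4 + 2*k - 1/2.
Bound: deg f ≤ 3.
Match coefficients ⇒ f(k) = (2*k**3 - k**2 - k - 1)/8.
So s_k = (B(k−1)f/C)·t_k = ((2*k**3 - k**2 - k - 1)/(2*(4*k**3 + 13*k**2 + 8*k - 2)))·t_k = 2*5**k*(-2*k**3 + k**2 + k + 1).
Verify: 5**k*(-16*k**3 - 52*k**2 - 32*k + 8) matches t_k.
Telescope: S(n) = s_(n+1) − s_(1) = 5**(n + 1)*(-4*n**3 - 10*n**2 - 6*n + 2) − (10) = -20*5**n*n**3 - 50*5**n*n**2 - 30*5**n*n + 10*5**n - 10.

S(n) = -20*5**n*n**3 - 50*5**n*n**2 - 30*5**n*n + 10*5**n - 10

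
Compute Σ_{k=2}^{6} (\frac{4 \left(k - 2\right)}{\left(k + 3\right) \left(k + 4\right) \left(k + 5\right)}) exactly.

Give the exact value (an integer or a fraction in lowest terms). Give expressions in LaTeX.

Ratio r(k) = (k - 1)*(k + 3)/((k - 2)*(k + 6)).
So A=k + 3 and B=k + 6, with C=k - 2.
Key eq: (k + 3)·f(k+1) = (k + 5)·f(k) + (k - 2).
Bound: deg f ≤ 2.
Solving with deg f ≤ 2: f(k) = k*(k - 17)/24.
Then R = B(k−1)f/C = k*(k - 17)*(k + 5)/(24*(k - 2)), so s_k = R(k)·t_k = k*(k - 17)/(6*(k + 3)*(k + 4)).
Δs = 4*(k - 2)/(k**3 + 12*k**2 + 47*k + 60), as required.
Evaluate s at k=7 and k=2: -7/66 and -1/6; difference 2/33.

Σ = 2/33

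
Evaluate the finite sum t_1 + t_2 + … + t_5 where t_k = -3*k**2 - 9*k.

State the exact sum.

Σ = -300

r(k) = (k**2 + 5*k + 4)/(k*(k + 3)) after simplifying.
Normal form (A,B,C) = (1, 1, k**2 + 3*k).
Key eq: (1)·f(k+1) = (1)·f(k) + (k**2 + 3*k).
From deg A=0, deg B=0, deg C=2: d=3.
Solve for f: f(k) = k*(k - 1)*(k + 4)/3 (degree 3 ≤ 3).
Then R = B(k−1)f/C = (k - 1)*(k + 4)/(3*(k + 3)), so s_k = R(k)·t_k = k*(-k**2 - 3*k + 4).
s_(k+1) − s_k = 3*k*(-k - 3) = t_k.
Σ_(k=1)^(5) t_k = s_(6) − s_(1) = -300 − (0) = -300.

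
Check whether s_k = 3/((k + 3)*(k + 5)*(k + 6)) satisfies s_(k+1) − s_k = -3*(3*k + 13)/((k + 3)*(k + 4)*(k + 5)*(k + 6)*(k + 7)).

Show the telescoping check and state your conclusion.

Valid: the claim telescopes to t_k.

s_(k+1) = 3/((k + 4)*(k + 6)*(k + 7))
s_(k+1) − s_k = 3*(-3*k - 13)/(k**5 + 25*k**4 + 245*k**3 + 1175*k**2 + 2754*k + 2520)
(s_(k+1) − s_k) − t_k = 0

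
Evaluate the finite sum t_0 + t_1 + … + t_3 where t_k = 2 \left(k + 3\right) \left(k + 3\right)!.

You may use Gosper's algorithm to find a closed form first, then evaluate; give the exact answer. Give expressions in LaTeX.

Σ = 10068

Ratio r(k) = (k + 4)**2/(k + 3).
Take A(k)=k + 4, B(k)=1, C(k)=k + 3.
Key eq: (k + 4)·f(k+1) = (1)·f(k) + (k + 3).
From deg A=1, deg B=0, deg C=1: d=0.
Match coefficients ⇒ f(k) = 1.
Then R = B(k−1)f/C = 1/(k + 3), so s_k = R(k)·t_k = 2*factorial(k + 3).
Δs = 2*(k + 3)*factorial(k + 3), as required.
Telescoping: Σ = s_(4) − s_(0) = 10080 − (12) = 10068.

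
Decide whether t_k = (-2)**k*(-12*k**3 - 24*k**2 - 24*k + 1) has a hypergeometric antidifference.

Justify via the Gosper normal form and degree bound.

Yes. s_k = (-2)**k*(4*k**3 - 3).

The ratio is 2*(-12*k**3 - 60*k**2 - 108*k - 59)/(12*k**3 + 24*k**2 + 24*k - 1).
Factor: A=-2; B=1; C=k**3 + 2*k**2 + 2*k - 1/12.
Need (-2)·f(k+1) − (1)·f(k) = k**3 + 2*k**2 + 2*k - 1/12.
deg f ≤ 3 (via 0,0,3).
Match coefficients ⇒ f(k) = -(4*k**3 - 3)/12.
Get s_k = R·t_k = (-2)**k*(4*k**3 - 3) with R(k) = B(k−1)f(k)/C(k) = -(4*k**3 - 3)/(12*k**3 + 24*k**2 + 24*k - 1).
Check: Δs_k = (-2)**k*(-4*k**3 - 8*(k + 1)**3 + 9). ✓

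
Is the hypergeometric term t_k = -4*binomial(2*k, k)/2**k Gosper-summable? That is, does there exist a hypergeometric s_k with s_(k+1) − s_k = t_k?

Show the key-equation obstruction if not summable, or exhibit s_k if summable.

No — key equation has no polynomial f.

The ratio is (2*k + 1)/(k + 1).
A = 2*k + 1, B = k + 1, C = 1.
Set up (2*k + 1)·f(k+1) − (k)·f(k) − (1) = 0.
From deg A=1, deg B=1, deg C=0: d=-1.
deg f ≤ -1 is impossible — no certificate.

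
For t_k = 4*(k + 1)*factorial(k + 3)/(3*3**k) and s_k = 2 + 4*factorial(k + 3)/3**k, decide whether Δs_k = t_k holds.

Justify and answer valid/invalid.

Valid — Δs_k = t_k.

s_(k+1) = 4*3**(-k - 1)*factorial(k + 4) + 2
s_(k+1) − s_k = 4*(k + 1)*factorial(k + 3)/(3*3**k)
(s_(k+1) − s_k) − t_k = 0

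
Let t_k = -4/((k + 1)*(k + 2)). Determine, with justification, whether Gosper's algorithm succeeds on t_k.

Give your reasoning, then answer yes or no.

Yes. s_k = -4*k/(k + 1).

The ratio is (k + 1)/(k + 3).
Normal form (A,B,C) = (k + 1, k + 3, 1).
Key eq: (k + 1)·f(k+1) = (k + 2)·f(k) + (1).
Degrees (1,1,0) ⇒ d ≤ 1.
Match coefficients ⇒ f(k) = k.
Certificate R = B(k−1)f/C = k*(k + 2) gives s_k = -4*k/(k + 1).
Δs = -4/(k**2 + 3*k + 2), as required.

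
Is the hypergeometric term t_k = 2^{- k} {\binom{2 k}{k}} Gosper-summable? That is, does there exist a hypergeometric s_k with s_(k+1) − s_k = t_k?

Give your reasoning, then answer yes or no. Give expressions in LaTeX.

No — negative degree bound, so no certificate f.

The ratio is (2*k + 1)/(k + 1).
Gosper form: A/B · C(k+1)/C(k) with A=2*k + 1, B=k + 1, C=1.
Key eq: (2*k + 1)·f(k+1) = (k)·f(k) + (1).
d = -1 from the (1,1,0) case.
d = -1 < 0 ⇒ no nonzero polynomial f; not summable.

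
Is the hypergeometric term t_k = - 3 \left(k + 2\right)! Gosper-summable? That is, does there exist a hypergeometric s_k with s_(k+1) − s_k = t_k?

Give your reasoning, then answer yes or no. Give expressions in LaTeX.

Compute t_(k+1)/t_k: get k + 3.
Take A(k)=k + 3, B(k)=1, C(k)=1.
Set up (k + 3)·f(k+1) − (1)·f(k) − (1) = 0.
Degrees (1,0,0) ⇒ d ≤ -1.
d = -1 < 0 ⇒ no nonzero polynomial f; not summable.

No; the degree bound rules out any f.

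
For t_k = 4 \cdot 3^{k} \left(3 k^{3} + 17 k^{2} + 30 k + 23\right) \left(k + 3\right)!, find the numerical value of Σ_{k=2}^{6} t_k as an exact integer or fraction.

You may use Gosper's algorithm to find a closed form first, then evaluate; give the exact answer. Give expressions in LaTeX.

Ratio r(k) = 3*(3*k**4 + 38*k**3 + 177*k**2 + 365*k + 292)/(3*k**3 + 17*k**2 + 30*k + 23).
Take A(k)=3*k + 12, B(k)=1, C(k)=k**3 + 17*k**2/3 + 10*k + 23/3.
Need (3*k + 12)·f(k+1) − (1)·f(k) = k**3 + 17*k**2/3 + 10*k + 23/3.
From deg A=1, deg B=0, deg C=3: d=2.
Match coefficients ⇒ f(k) = (k**2 + 1)/3.
So s_k = (B(k−1)f/C)·t_k = ((k**2 + 1)/(3*k**3 + 17*k**2 + 30*k + 23))·t_k = 4*3**k*(k**2 + 1)*factorial(k + 3).
Verify: 4*3**k*(3*k**3 + 17*k**2 + 30*k + 23)*factorial(k + 3) matches t_k.
Evaluate s at k=7 and k=2: 1587237120000 and 21600; difference 1587237098400.

Σ = 1587237098400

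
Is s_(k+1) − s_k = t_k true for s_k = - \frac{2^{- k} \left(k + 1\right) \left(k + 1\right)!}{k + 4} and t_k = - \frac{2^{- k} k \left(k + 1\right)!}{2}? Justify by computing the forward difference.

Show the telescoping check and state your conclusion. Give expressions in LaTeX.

s_(k+1) = -(k + 2)*factorial(k + 2)/(2*2**k*(k + 5))
s_(k+1) − s_k = -(k**3 + 6*k**2 + 8*k + 6)*factorial(k + 1)/(2*2**k*(k + 4)*(k + 5))
(s_(k+1) − s_k) − t_k = 3*(k**2 + 4*k - 2)*factorial(k + 1)/(2*2**k*(k + 4)*(k + 5))

Invalid: residual \frac{3 \cdot 2^{- k} \left(k^{2} + 4 k - 2\right) \left(k + 1\right)!}{2 \left(k + 4\right) \left(k + 5\right)} ≠ 0.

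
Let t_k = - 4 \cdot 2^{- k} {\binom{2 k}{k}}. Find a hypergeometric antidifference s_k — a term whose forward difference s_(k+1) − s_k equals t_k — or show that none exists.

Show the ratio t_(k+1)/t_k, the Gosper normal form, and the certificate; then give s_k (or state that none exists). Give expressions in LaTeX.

not Gosper-summable; s_k does not exist

Ratio r(k) = (2*k + 1)/(k + 1).
Gosper form: A/B · C(k+1)/C(k) with A=2*k + 1, B=k + 1, C=1.
Set up (2*k + 1)·f(k+1) − (k)·f(k) − (1) = 0.
deg f ≤ -1 (via 1,1,0).
d = -1 < 0 ⇒ no nonzero polynomial f; not summable.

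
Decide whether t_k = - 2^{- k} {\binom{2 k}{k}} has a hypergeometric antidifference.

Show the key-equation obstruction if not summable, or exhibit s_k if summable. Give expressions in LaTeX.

Ratio r(k) = (2*k + 1)/(k + 1).
Take A(k)=2*k + 1, B(k)=k + 1, C(k)=1.
Key eq: (2*k + 1)·f(k+1) = (k)·f(k) + (1).
From deg A=1, deg B=1, deg C=0: d=-1.
Bound -1 < 0, so the key equation has no polynomial solution.

No — t_k has no hypergeometric antidifference.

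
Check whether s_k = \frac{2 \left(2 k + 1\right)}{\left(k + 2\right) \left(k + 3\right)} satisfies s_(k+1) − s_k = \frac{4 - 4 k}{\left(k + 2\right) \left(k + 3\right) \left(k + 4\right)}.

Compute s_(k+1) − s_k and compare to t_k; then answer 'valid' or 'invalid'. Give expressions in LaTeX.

s_(k+1) = 2*(2*k + 3)/((k + 3)*(k + 4))
s_(k+1) − s_k = 4*(1 - k)/(k**3 + 9*k**2 + 26*k + 24)
(s_(k+1) − s_k) − t_k = 0

Valid — Δs_k = t_k.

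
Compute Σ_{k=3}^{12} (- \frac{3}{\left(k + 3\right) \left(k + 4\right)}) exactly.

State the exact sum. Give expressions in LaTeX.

Σ = -5/16

r(k) = (k + 3)/(k + 5) after simplifying.
Gosper form: A/B · C(k+1)/C(k) with A=k + 3, B=k + 5, C=1.
Key eq: (k + 3)·f(k+1) = (k + 4)·f(k) + (1).
deg f ≤ 1 (via 1,1,0).
A polynomial solution: f(k) = k/3.
Get s_k = R·t_k = -k/(k + 3) with R(k) = B(k−1)f(k)/C(k) = k*(k + 4)/3.
Verify: -3/(k**2 + 7*k + 12) matches t_k.
Sum = s_(13) − s_(3); s_(13) = -13/16, s_(3) = -1/2 ⇒ -5/16.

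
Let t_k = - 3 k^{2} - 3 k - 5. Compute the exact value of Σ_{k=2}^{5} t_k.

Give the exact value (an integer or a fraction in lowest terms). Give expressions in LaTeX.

Σ = -224

Ratio r(k) = (3*k**2 + 9*k + 11)/(3*k**2 + 3*k + 5).
Normal form (A,B,C) = (1, 1, k**2 + k + 5/3).
Set up (1)·f(k+1) − (1)·f(k) − (k**2 + k + 5/3) = 0.
From deg A=0, deg B=0, deg C=2: d=3.
Solving with deg f ≤ 3: f(k) = k*(k**2 + 4)/3.
Then R = B(k−1)f/C = k*(k**2 + 4)/(3*k**2 + 3*k + 5), so s_k = R(k)·t_k = k*(-k**2 - 4).
Check: Δs_k = -3*k**2 - 3*k - 5. ✓
Σ_(k=2)^(5) t_k = s_(6) − s_(2) = -240 − (-16) = -224.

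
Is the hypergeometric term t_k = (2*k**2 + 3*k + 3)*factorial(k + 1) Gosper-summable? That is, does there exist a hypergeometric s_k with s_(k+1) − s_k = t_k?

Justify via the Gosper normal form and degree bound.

The ratio is (k + 2)*(3*k + 2*(k + 1)**2 + 6)/(2*k**2 + 3*k + 3).
Take A(k)=k + 2, B(k)=1, C(k)=k**2 + 3*k/2 + 3/2.
Need (k + 2)·f(k+1) − (1)·f(k) = k**2 + 3*k/2 + 3/2.
deg f ≤ 1 (via 1,0,2).
Coefficient equations give f(k) = (2*k - 1)/2.
Get s_k = R·t_k = (2*k - 1)*factorial(k + 1) with R(k) = B(k−1)f(k)/C(k) = (2*k - 1)/(2*k**2 + 3*k + 3).
Check: Δs_k = (2*k**2 + 3*k + 3)*factorial(k + 1). ✓

Yes. s_k = (2*k - 1)*factorial(k + 1).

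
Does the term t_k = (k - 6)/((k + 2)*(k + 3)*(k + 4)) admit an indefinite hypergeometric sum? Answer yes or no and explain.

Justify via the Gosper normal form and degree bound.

Yes. s_k = k*(-k - 8)/(3*(k + 2)*(k + 3)).

Compute t_(k+1)/t_k: get (k - 5)*(k + 2)/((k - 6)*(k + 5)).
A = k + 2, B = k + 5, C = k - 6.
f must satisfy (k + 2)·f(k+1) − (k + 4)·f(k) = k - 6.
d = 2 from the (1,1,1) case.
Match coefficients ⇒ f(k) = -k*(k + 8)/3.
R(k) = B(k−1)·f(k)/C(k) = -k*(k + 4)*(k + 8)/(3*(k - 6)); s_k = R·t_k = k*(-k - 8)/(3*(k + 2)*(k + 3)).
Verify: (k - 6)/(k**3 + 9*k**2 + 26*k + 24) matches t_k.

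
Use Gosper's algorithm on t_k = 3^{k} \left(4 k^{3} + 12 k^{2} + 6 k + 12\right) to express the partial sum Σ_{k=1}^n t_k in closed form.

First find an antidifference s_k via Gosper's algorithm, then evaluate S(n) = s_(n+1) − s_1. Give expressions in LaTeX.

S(n) = 6 \cdot 3^{n} n^{3} + 9 \cdot 3^{n} n^{2} + 9 \cdot 3^{n} n + 15 \cdot 3^{n} - 15

r(k) = 3*(2*k**3 + 12*k**2 + 21*k + 17)/(2*k**3 + 6*k**2 + 3*k + 6) after simplifying.
Gosper form: A/B · C(k+1)/C(k) with A=3, B=1, C=k**3 + 3*k**2 + 3*k/2 + 3.
Key eq: (3)·f(k+1) = (1)·f(k) + (k**3 + 3*k**2 + 3*k/2 + 3).
deg f ≤ 3 (via 0,0,3).
Solving with deg f ≤ 3: f(k) = (2*k**3 - 3*k**2 + 3*k + 3)/4.
R(k) = B(k−1)·f(k)/C(k) = (2*k**3 - 3*k**2 + 3*k + 3)/(2*(2*k**3 + 6*k**2 + 3*k + 6)); s_k = R·t_k = 3**k*(2*k**3 - 3*k**2 + 3*k + 3).
Δs = 3**k*(4*k**3 + 12*k**2 + 6*k + 12), as required.
Telescope: S(n) = s_(n+1) − s_(1) = 3**(n + 1)*(2*n**3 + 3*n**2 + 3*n + 5) − (15) = 6*3**n*n**3 + 9*3**n*n**2 + 9*3**n*n + 15*3**n - 15.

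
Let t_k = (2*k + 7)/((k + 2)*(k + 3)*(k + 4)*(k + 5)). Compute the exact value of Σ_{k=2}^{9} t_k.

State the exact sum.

Σ = 1/28

t_(k+1)/t_k = (k + 2)*(2*k + 9)/((k + 6)*(2*k + 7)).
Normal form (A,B,C) = (k + 2, k + 6, k + 7/2).
f must satisfy (k + 2)·f(k+1) − (k + 5)·f(k) = k + 7/2.
deg f ≤ 3 (via 1,1,1).
Solving with deg f ≤ 3: f(k) = k*(k + 3)*(k + 6)/16.
Then R = B(k−1)f/C = k*(k + 3)*(k + 5)*(k + 6)/(8*(2*k + 7)), so s_k = R(k)·t_k = k*(k + 6)/(8*(k**2 + 6*k + 8)).
Δs = (2*k + 7)/(k**4 + 14*k**3 + 71*k**2 + 154*k + 120), as required.
Evaluate s at k=10 and k=2: 5/42 and 1/12; difference 1/28.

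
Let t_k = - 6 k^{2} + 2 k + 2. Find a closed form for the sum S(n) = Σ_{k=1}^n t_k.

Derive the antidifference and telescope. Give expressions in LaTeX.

S(n) = 2 n \left(- n^{2} - n + 1\right)

Ratio r(k) = (k - 3*(k + 1)**2 + 2)/(-3*k**2 + k + 1).
A = 1, B = 1, C = k**2 - k/3 - 1/3.
Set up (1)·f(k+1) − (1)·f(k) − (k**2 - k/3 - 1/3) = 0.
From deg A=0, deg B=0, deg C=2: d=3.
A polynomial solution: f(k) = k**2*(k - 2)/3.
Certificate R = B(k−1)f/C = k**2*(k - 2)/(3*k**2 - k - 1) gives s_k = 2*k**2*(2 - k).
s_(k+1) − s_k = -6*k**2 + 2*k + 2 = t_k.
Telescope: S(n) = s_(n+1) − s_(1) = -2*n**3 - 2*n**2 + 2*n + 2 − (2) = 2*n*(-n**2 - n + 1).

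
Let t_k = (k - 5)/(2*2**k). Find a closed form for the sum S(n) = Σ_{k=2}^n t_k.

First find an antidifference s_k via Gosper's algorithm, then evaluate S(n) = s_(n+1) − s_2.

Compute t_(k+1)/t_k: get (k - 4)/(2*(k - 5)).
Factor: A=1/2; B=1; C=k - 5.
Key eq: (1/2)·f(k+1) = (1)·f(k) + (k - 5).
deg f ≤ 1 (via 0,0,1).
A polynomial solution: f(k) = -2*(k - 4).
Get s_k = R·t_k = (4 - k)/2**k with R(k) = B(k−1)f(k)/C(k) = -2*(k - 4)/(k - 5).
Check: Δs_k = (k - 5)/(2*2**k). ✓
Evaluate: s_(n+1) = 2**(-n - 1)*(3 - n); subtract s_(2) = 1/2 ⇒ S(n) = 2**(-n - 1)*(-2**n - n + 3).

S(n) = 2**(-n - 1)*(-2**n - n + 3)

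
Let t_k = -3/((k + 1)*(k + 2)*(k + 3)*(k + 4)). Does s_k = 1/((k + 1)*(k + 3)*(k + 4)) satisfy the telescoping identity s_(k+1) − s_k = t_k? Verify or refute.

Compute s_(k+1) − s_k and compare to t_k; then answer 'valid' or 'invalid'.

s_(k+1) = 1/((k + 2)*(k + 4)*(k + 5))
s_(k+1) − s_k = ((k + 1)*(k + 3) - (k + 2)*(k + 5))/((k + 1)*(k + 2)*(k + 3)*(k + 4)*(k + 5))
(s_(k+1) − s_k) − t_k = 8/(k**5 + 15*k**4 + 85*k**3 + 225*k**2 + 274*k + 120)

Invalid: residual 8/(k**5 + 15*k**4 + 85*k**3 + 225*k**2 + 274*k + 120) ≠ 0.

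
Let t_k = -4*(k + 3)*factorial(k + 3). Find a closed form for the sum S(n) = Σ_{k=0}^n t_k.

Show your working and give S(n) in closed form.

S(n) = 24 - 4*factorial(n + 4)

Ratio r(k) = (k + 4)**2/(k + 3).
A = k + 4, B = 1, C = k + 3.
Key eq: (k + 4)·f(k+1) = (1)·f(k) + (k + 3).
Degrees (1,0,1) ⇒ d ≤ 0.
Match coefficients ⇒ f(k) = 1.
Get s_k = R·t_k = -4*factorial(k + 3) with R(k) = B(k−1)f(k)/C(k) = 1/(k + 3).
Δs = -4*(k + 3)*factorial(k + 3), as required.
Σ_(k=0)^n t_k = s_(n+1) − s_(0) = (-4*factorial(n + 4)) − (-24), i.e. 24 - 4*factorial(n + 4).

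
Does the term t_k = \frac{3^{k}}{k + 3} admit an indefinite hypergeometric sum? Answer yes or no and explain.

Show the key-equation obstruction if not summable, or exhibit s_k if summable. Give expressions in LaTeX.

t_(k+1)/t_k = 3*(k + 3)/(k + 4).
Take A(k)=3*k + 9, B(k)=k + 4, C(k)=1.
Solve (3*k + 9)·f(k+1) − (k + 3)·f(k) = 1.
Degrees (1,1,0) ⇒ d ≤ -1.
Negative degree bound (-1): no f exists, t_k not Gosper-summable.

No — key equation has no polynomial f.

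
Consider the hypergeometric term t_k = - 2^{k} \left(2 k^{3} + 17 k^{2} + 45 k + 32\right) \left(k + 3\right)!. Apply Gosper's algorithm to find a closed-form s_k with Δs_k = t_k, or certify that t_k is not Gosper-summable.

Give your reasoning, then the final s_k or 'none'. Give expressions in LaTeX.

s_k = - 2^{k} k \left(k + 3\right) \left(k + 3\right)!

r(k) = 2*(2*k**4 + 31*k**3 + 177*k**2 + 436*k + 384)/(2*k**3 + 17*k**2 + 45*k + 32) after simplifying.
Factor: A=2*k + 8; B=1; C=k**3 + 17*k**2/2 + 45*k/2 + 16.
f must satisfy (2*k + 8)·f(k+1) − (1)·f(k) = k**3 + 17*k**2/2 + 45*k/2 + 16.
d = 2 from the (1,0,3) case.
Match coefficients ⇒ f(k) = k*(k + 3)/2.
Certificate R = B(k−1)f/C = k*(k + 3)/(2*k**3 + 17*k**2 + 45*k + 32) gives s_k = -2**k*k*(k + 3)*factorial(k + 3).
Check: Δs_k = -2**k*(2*k**3 + 17*k**2 + 45*k + 32)*factorial(k + 3). ✓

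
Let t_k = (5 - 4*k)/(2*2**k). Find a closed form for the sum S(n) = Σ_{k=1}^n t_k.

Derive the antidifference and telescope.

S(n) = 2**(-n - 1)*(-3*2**n + 4*n + 3)

Step 1: r(k) = (4*k - 1)/(2*(4*k - 5)).
Normal form (A,B,C) = (1/2, 1, k - 5/4).
f must satisfy (1/2)·f(k+1) − (1)·f(k) = k - 5/4.
d = 1 from the (0,0,1) case.
Solve for f: f(k) = -(4*k - 1)/2 (degree 1 ≤ 1).
R(k) = B(k−1)·f(k)/C(k) = -2*(4*k - 1)/(4*k - 5); s_k = R·t_k = (4*k - 1)/2**k.
Δs = (5 - 4*k)/(2*2**k), as required.
Telescope: S(n) = s_(n+1) − s_(1) = 2**(-n - 1)*(4*n + 3) − (3/2) = 2**(-n - 1)*(-3*2**n + 4*n + 3).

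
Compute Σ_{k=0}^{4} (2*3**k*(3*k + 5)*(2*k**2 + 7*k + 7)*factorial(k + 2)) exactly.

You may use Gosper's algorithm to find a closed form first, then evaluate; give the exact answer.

The ratio is 3*(6*k**4 + 67*k**3 + 283*k**2 + 536*k + 384)/(6*k**3 + 31*k**2 + 56*k + 35).
So A=3*k + 9 and B=1, with C=k**3 + 31*k**2/6 + 28*k/3 + 35/6.
Need (3*k + 9)·f(k+1) − (1)·f(k) = k**3 + 31*k**2/6 + 28*k/3 + 35/6.
From deg A=1, deg B=0, deg C=3: d=2.
Coefficient equations give f(k) = (2*k**2 + k + 1)/6.
So s_k = (B(k−1)f/C)·t_k = ((2*k**2 + k + 1)/((3*k + 5)*(2*k**2 + 7*k + 7)))·t_k = 2*3**k*(2*k**2 + k + 1)*factorial(k + 2).
Verify: 2*3**k*(3*k + 5)*(2*k**2 + 7*k + 7)*factorial(k + 2) matches t_k.
Evaluate s at k=5 and k=0: 137168640 and 4; difference 137168636.

Σ = 137168636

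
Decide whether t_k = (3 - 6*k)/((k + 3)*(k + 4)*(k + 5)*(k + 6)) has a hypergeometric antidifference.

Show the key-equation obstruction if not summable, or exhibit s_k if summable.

Step 1: r(k) = (k + 3)*(2*k + 1)/((k + 7)*(2*k - 1)).
A = k + 3, B = k + 7, C = k - 1/2.
Key eq: (k + 3)·f(k+1) = (k + 6)·f(k) + (k - 1/2).
From deg A=1, deg B=1, deg C=1: d=3.
Solve for f: f(k) = k*(k**2 + 12*k - 43)/180 (degree 3 ≤ 3).
Get s_k = R·t_k = -k*(k**2 + 12*k - 43)/(30*(k + 3)*(k + 4)*(k + 5)) with R(k) = B(k−1)f(k)/C(k) = k*(k + 6)*(k**2 + 12*k - 43)/(90*(2*k - 1)).
Check: Δs_k = 3*(1 - 2*k)/(k**4 + 18*k**3 + 119*k**2 + 342*k + 360). ✓

Yes. s_k = -k*(k**2 + 12*k - 43)/(30*(k + 3)*(k + 4)*(k + 5)).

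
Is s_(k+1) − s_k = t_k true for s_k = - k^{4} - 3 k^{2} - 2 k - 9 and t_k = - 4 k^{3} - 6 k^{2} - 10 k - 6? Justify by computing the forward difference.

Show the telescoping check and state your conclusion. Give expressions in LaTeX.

Valid: the claim telescopes to t_k.

s_(k+1) = -2*k - (k + 1)**4 - 3*(k + 1)**2 - 11
s_(k+1) − s_k = -4*k**3 - 6*k**2 - 10*k - 6
(s_(k+1) − s_k) − t_k = 0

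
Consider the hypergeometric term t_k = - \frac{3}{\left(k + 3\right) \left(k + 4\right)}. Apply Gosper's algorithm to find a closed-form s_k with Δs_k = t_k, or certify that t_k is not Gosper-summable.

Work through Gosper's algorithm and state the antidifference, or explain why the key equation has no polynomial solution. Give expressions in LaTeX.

s_k = - \frac{k}{k + 3}

t_(k+1)/t_k = (k + 3)/(k + 5).
Factor: A=k + 3; B=k + 5; C=1.
Solve (k + 3)·f(k+1) − (k + 4)·f(k) = 1.
Bound: deg f ≤ 1.
Coefficient equations give f(k) = k/3.
Certificate R = B(k−1)f/C = k*(k + 4)/3 gives s_k = -k/(k + 3).
s_(k+1) − s_k = -3/(k**2 + 7*k + 12) = t_k.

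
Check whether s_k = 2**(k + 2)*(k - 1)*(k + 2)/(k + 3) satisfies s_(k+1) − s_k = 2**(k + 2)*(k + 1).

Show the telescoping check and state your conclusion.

Invalid: residual 2**(k + 2)*(-k**2 - 3*k - 4)/(k**2 + 7*k + 12) ≠ 0.

s_(k+1) = 2**(k + 3)*k*(k + 3)/(k + 4)
s_(k+1) − s_k = 2**(k + 2)*(k**3 + 7*k**2 + 16*k + 8)/(k**2 + 7*k + 12)
(s_(k+1) − s_k) − t_k = 2**(k + 2)*(-k**2 - 3*k - 4)/(k**2 + 7*k + 12)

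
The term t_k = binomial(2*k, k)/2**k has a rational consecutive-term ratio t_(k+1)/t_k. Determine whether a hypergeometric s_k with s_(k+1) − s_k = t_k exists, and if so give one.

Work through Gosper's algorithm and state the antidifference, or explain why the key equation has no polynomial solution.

none (Gosper's algorithm certifies no s_k)

t_(k+1)/t_k = (2*k + 1)/(k + 1).
Normal form (A,B,C) = (2*k + 1, k + 1, 1).
Solve (2*k + 1)·f(k+1) − (k)·f(k) = 1.
d = -1 from the (1,1,0) case.
Negative degree bound (-1): no f exists, t_k not Gosper-summable.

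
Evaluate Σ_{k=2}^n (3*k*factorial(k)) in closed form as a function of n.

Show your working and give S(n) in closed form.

S(n) = 3*factorial(n + 1) - 6

Compute t_(k+1)/t_k: get (k + 1)**2/k.
A = k + 1, B = 1, C = k.
f must satisfy (k + 1)·f(k+1) − (1)·f(k) = k.
deg f ≤ 0 (via 1,0,1).
A polynomial solution: f(k) = 1.
So s_k = (B(k−1)f/C)·t_k = (1/k)·t_k = 3*factorial(k).
Check: Δs_k = 3*k*factorial(k). ✓
s_(n+1) = 3*factorial(n + 1) and s_(2) = 6, so S(n) = 3*factorial(n + 1) - 6.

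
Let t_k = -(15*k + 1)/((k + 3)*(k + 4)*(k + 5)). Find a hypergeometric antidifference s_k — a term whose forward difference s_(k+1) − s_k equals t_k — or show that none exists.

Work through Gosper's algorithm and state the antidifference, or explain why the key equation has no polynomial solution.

s_k = k*(19 - 23*k)/(12*(k + 3)*(k + 4))

t_(k+1)/t_k = (k + 3)*(15*k + 16)/((k + 6)*(15*k + 1)).
Take A(k)=k + 3, B(k)=k + 6, C(k)=k + 1/15.
Set up (k + 3)·f(k+1) − (k + 5)·f(k) − (k + 1/15) = 0.
deg f ≤ 2 (via 1,1,1).
Match coefficients ⇒ f(k) = k*(23*k - 19)/180.
Get s_k = R·t_k = k*(19 - 23*k)/(12*(k + 3)*(k + 4)) with R(k) = B(k−1)f(k)/C(k) = k*(k + 5)*(23*k - 19)/(12*(15*k + 1)).
Verify: (-15*k - 1)/(k**3 + 12*k**2 + 47*k + 60) matches t_k.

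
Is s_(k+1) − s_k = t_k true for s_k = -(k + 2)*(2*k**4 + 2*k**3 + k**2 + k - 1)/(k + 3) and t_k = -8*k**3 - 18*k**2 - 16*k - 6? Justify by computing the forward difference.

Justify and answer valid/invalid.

s_(k+1) = -(k + 3)*(k + 2*(k + 1)**4 + 2*(k + 1)**3 + (k + 1)**2)/(k + 4)
s_(k+1) − s_k = (-8*k**5 - 68*k**4 - 198*k**3 - 265*k**2 - 181*k - 53)/(k**2 + 7*k + 12)
(s_(k+1) − s_k) − t_k = (6*k**4 + 40*k**3 + 69*k**2 + 53*k + 19)/(k**2 + 7*k + 12)

Invalid: residual (6*k**4 + 40*k**3 + 69*k**2 + 53*k + 19)/(k**2 + 7*k + 12) ≠ 0.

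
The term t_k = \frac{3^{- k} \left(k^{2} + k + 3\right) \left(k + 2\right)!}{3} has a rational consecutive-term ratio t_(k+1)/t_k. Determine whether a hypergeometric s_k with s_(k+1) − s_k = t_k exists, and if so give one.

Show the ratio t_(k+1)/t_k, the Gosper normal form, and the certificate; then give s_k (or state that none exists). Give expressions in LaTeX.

t_(k+1)/t_k = (k + 3)*(k + (k + 1)**2 + 4)/(3*(k**2 + k + 3)).
Take A(k)=k/3 + 1, B(k)=1, C(k)=k**2 + k + 3.
Need (k/3 + 1)·f(k+1) − (1)·f(k) = k**2 + k + 3.
d = 1 from the (1,0,2) case.
Solving with deg f ≤ 1: f(k) = 3*k.
Get s_k = R·t_k = k*factorial(k + 2)/3**k with R(k) = B(k−1)f(k)/C(k) = 3*k/(k**2 + k + 3).
Δs = (k**2 + k + 3)*factorial(k + 2)/(3*3**k), as required.

s_k = 3^{- k} k \left(k + 2\right)!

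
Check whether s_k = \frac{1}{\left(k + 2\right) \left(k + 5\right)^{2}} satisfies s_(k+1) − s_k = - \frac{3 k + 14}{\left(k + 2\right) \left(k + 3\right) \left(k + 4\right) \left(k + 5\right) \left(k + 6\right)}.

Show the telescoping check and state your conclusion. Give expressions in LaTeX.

Invalid: residual \frac{2 \left(4 k^{2} + 39 k + 94\right)}{k^{7} + 31 k^{6} + 405 k^{5} + 2885 k^{4} + 12074 k^{3} + 29604 k^{2} + 39240 k + 21600} ≠ 0.

s_(k+1) = 1/((k + 3)*(k + 6)**2)
s_(k+1) − s_k = 1/((k + 3)*(k + 6)**2) - 1/((k + 2)*(k + 5)**2)
(s_(k+1) − s_k) − t_k = 2*(4*k**2 + 39*k + 94)/(k**7 + 31*k**6 + 405*k**5 + 2885*k**4 + 12074*k**3 + 29604*k**2 + 39240*k + 21600)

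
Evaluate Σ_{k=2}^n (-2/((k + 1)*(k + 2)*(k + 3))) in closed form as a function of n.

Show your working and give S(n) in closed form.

Ratio r(k) = (k + 1)/(k + 4).
Normal form (A,B,C) = (k + 1, k + 4, 1).
Solve (k + 1)·f(k+1) − (k + 3)·f(k) = 1.
Degrees (1,1,0) ⇒ d ≤ 2.
Match coefficients ⇒ f(k) = k*(k + 3)/4.
Then R = B(k−1)f/C = k*(k + 3)**2/4, so s_k = R(k)·t_k = k*(-k - 3)/(2*(k + 1)*(k + 2)).
s_(k+1) − s_k = -2/(k**3 + 6*k**2 + 11*k + 6) = t_k.
Σ_(k=2)^n t_k = s_(n+1) − s_(2) = ((-n**2 - 5*n - 4)/(2*(n**2 + 5*n + 6))) − (-5/12), i.e. (-n**2 - 5*n + 6)/(12*(n**2 + 5*n + 6)).

S(n) = (-n**2 - 5*n + 6)/(12*(n**2 + 5*n + 6))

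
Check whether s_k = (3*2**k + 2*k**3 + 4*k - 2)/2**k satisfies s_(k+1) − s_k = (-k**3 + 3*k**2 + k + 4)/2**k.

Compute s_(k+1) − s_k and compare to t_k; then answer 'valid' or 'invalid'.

s_(k+1) = (3*2**k + 2*k + (k + 1)**3 + 1)/2**k
s_(k+1) − s_k = (-k**3 + 3*k**2 + k + 4)/2**k
(s_(k+1) − s_k) − t_k = 0

valid; difference matches t_k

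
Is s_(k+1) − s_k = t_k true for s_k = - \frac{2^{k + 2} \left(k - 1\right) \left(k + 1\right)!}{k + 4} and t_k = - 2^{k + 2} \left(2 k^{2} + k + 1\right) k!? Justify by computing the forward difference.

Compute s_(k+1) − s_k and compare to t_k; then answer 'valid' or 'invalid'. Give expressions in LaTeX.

s_(k+1) = -2**(k + 3)*k*factorial(k + 2)/(k + 5)
s_(k+1) − s_k = -2**(k + 2)*(2*k**3 + 11*k**2 + 12*k + 5)*factorial(k + 1)/((k + 4)*(k + 5))
(s_(k+1) − s_k) − t_k = 12*2**k*(2*k**3 + 9*k**2 + 4*k + 5)*factorial(k)/((k + 4)*(k + 5))

Invalid: residual \frac{12 \cdot 2^{k} \left(2 k^{3} + 9 k^{2} + 4 k + 5\right) k!}{\left(k + 4\right) \left(k + 5\right)} ≠ 0.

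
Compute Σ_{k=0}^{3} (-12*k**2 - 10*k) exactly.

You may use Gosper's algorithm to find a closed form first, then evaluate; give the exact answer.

Compute t_(k+1)/t_k: get (6*k**2 + 17*k + 11)/(k*(6*k + 5)).
Gosper form: A/B · C(k+1)/C(k) with A=1, B=1, C=k**2 + 5*k/6.
Need (1)·f(k+1) − (1)·f(k) = k**2 + 5*k/6.
Degrees (0,0,2) ⇒ d ≤ 3.
Solve for f: f(k) = k*(k - 1)*(4*k + 3)/12 (degree 3 ≤ 3).
Then R = B(k−1)f/C = (k - 1)*(4*k + 3)/(2*(6*k + 5)), so s_k = R(k)·t_k = k*(-4*k**2 + k + 3).
s_(k+1) − s_k = 2*k*(-6*k - 5) = t_k.
Telescoping: Σ = s_(4) − s_(0) = -228 − (0) = -228.

Σ = -228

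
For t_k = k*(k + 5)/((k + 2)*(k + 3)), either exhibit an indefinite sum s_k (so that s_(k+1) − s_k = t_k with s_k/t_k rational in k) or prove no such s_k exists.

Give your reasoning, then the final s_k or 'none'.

The ratio is (k + 1)*(k + 2)*(k + 6)/(k*(k + 4)*(k + 5)).
Gosper form: A/B · C(k+1)/C(k) with A=k + 2, B=k + 4, C=k**2 + 5*k.
Key eq: (k + 2)·f(k+1) = (k + 3)·f(k) + (k**2 + 5*k).
d = 2 from the (1,1,2) case.
Match coefficients ⇒ f(k) = k*(k - 1).
R(k) = B(k−1)·f(k)/C(k) = (k - 1)*(k + 3)/(k + 5); s_k = R·t_k = k*(k - 1)/(k + 2).
Δs = k*(k + 5)/(k**2 + 5*k + 6), as required.

s_k = k*(k - 1)/(k + 2)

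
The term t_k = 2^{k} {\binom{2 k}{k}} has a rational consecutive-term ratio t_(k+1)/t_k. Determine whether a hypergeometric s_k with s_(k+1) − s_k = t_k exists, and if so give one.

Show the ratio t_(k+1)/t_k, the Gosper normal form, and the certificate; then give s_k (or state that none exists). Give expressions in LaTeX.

none — t_k is not Gosper-summable

r(k) = 4*(2*k + 1)/(k + 1) after simplifying.
Gosper form: A/B · C(k+1)/C(k) with A=8*k + 4, B=k + 1, C=1.
Key eq: (8*k + 4)·f(k+1) = (k)·f(k) + (1).
d = -1 from the (1,1,0) case.
Negative degree bound (-1): no f exists, t_k not Gosper-summable.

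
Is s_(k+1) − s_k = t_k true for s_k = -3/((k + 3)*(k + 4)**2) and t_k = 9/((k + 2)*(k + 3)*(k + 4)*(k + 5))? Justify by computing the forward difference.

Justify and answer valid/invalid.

Invalid: residual 6*(-4*k - 17)/(k**6 + 23*k**5 + 217*k**4 + 1073*k**3 + 2926*k**2 + 4160*k + 2400) ≠ 0.

s_(k+1) = -3/((k + 4)*(k + 5)**2)
s_(k+1) − s_k = 3*(3*k + 13)/(k**5 + 21*k**4 + 175*k**3 + 723*k**2 + 1480*k + 1200)
(s_(k+1) − s_k) − t_k = 6*(-4*k - 17)/(k**6 + 23*k**5 + 217*k**4 + 1073*k**3 + 2926*k**2 + 4160*k + 2400)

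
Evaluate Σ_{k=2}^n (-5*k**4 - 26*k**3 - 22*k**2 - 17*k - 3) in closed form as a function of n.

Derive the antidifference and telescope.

S(n) = -n**5 - 9*n**4 - 22*n**3 - 26*n**2 - 15*n + 73

Ratio r(k) = (5*k**4 + 46*k**3 + 130*k**2 + 159*k + 73)/(5*k**4 + 26*k**3 + 22*k**2 + 17*k + 3).
Take A(k)=1, B(k)=1, C(k)=k**4 + 26*k**3/5 + 22*k**2/5 + 17*k/5 + 3/5.
Solve (1)·f(k+1) − (1)·f(k) = k**4 + 26*k**3/5 + 22*k**2/5 + 17*k/5 + 3/5.
Degrees (0,0,4) ⇒ d ≤ 5.
A polynomial solution: f(k) = k*(k**4 + 4*k**3 - 4*k**2 + 4*k - 2)/5.
Certificate R = B(k−1)f/C = k*(k**4 + 4*k**3 - 4*k**2 + 4*k - 2)/(5*k**4 + 26*k**3 + 22*k**2 + 17*k + 3) gives s_k = k*(-k**4 - 4*k**3 + 4*k**2 - 4*k + 2).
Check: Δs_k = -5*k**4 - 26*k**3 - 22*k**2 - 17*k - 3. ✓
Telescope: S(n) = s_(n+1) − s_(2) = -n**5 - 9*n**4 - 22*n**3 - 26*n**2 - 15*n - 3 − (-76) = -n**5 - 9*n**4 - 22*n**3 - 26*n**2 - 15*n + 73.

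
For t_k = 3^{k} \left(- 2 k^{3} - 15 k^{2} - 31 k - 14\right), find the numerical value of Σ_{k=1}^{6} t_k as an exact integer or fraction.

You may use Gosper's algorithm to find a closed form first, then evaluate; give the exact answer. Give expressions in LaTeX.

Compute t_(k+1)/t_k: get 3*(2*k**3 + 21*k**2 + 67*k + 62)/(2*k**3 + 15*k**2 + 31*k + 14).
A = 3, B = 1, C = k**3 + 15*k**2/2 + 31*k/2 + 7.
f must satisfy (3)·f(k+1) − (1)·f(k) = k**3 + 15*k**2/2 + 31*k/2 + 7.
deg f ≤ 3 (via 0,0,3).
Match coefficients ⇒ f(k) = (k**3 + 3*k**2 + 2*k - 2)/2.
So s_k = (B(k−1)f/C)·t_k = ((k**3 + 3*k**2 + 2*k - 2)/(2*k**3 + 15*k**2 + 31*k + 14))·t_k = 3**k*(-k**3 - 3*k**2 - 2*k + 2).
Δs = 3**k*(-2*k**3 - 15*k**2 - 31*k - 14), as required.
Σ_(k=1)^(6) t_k = s_(7) − s_(1) = -1097874 − (-12) = -1097862.

Σ = -1097862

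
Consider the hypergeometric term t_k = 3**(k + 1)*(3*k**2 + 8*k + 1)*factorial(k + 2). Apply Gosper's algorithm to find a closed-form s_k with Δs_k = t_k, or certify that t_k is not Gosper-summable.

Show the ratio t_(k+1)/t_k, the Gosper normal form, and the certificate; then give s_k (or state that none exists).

t_(k+1)/t_k = 3*(3*k**3 + 23*k**2 + 54*k + 36)/(3*k**2 + 8*k + 1).
Normal form (A,B,C) = (3*k + 9, 1, k**2 + 8*k/3 + 1/3).
Need (3*k + 9)·f(k+1) − (1)·f(k) = k**2 + 8*k/3 + 1/3.
Bound: deg f ≤ 1.
Solve for f: f(k) = (k - 1)/3 (degree 1 ≤ 1).
Certificate R = B(k−1)f/C = (k - 1)/(3*k**2 + 8*k + 1) gives s_k = 3**(k + 1)*(k - 1)*factorial(k + 2).
s_(k+1) − s_k = 3**(k + 1)*(3*k**2 + 8*k + 1)*factorial(k + 2) = t_k.

s_k = 3**(k + 1)*(k - 1)*factorial(k + 2)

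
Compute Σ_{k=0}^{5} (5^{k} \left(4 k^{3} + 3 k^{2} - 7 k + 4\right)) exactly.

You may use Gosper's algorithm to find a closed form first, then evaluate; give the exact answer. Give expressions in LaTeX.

Σ = 1890624

Step 1: r(k) = 5*(4*k**3 + 15*k**2 + 11*k + 4)/(4*k**3 + 3*k**2 - 7*k + 4).
So A=5 and B=1, with C=k**3 + 3*k**2/4 - 7*k/4 + 1.
f must satisfy (5)·f(k+1) − (1)·f(k) = k**3 + 3*k**2/4 - 7*k/4 + 1.
Degrees (0,0,3) ⇒ d ≤ 3.
A polynomial solution: f(k) = (k**3 - 3*k**2 + 2*k + 1)/4.
Get s_k = R·t_k = 5**k*(k**3 - 3*k**2 + 2*k + 1) with R(k) = B(k−1)f(k)/C(k) = (k**3 - 3*k**2 + 2*k + 1)/(4*k**3 + 3*k**2 - 7*k + 4).
Δs = 5**k*(4*k**3 + 3*k**2 - 7*k + 4), as required.
Evaluate s at k=6 and k=0: 1890625 and 1; difference 1890624.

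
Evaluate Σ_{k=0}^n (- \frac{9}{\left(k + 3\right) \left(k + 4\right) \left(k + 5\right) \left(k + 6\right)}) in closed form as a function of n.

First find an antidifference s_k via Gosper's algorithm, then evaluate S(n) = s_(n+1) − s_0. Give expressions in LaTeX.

Compute t_(k+1)/t_k: get (k + 3)/(k + 7).
Gosper form: A/B · C(k+1)/C(k) with A=k + 3, B=k + 7, C=1.
Solve (k + 3)·f(k+1) − (k + 6)·f(k) = 1.
deg f ≤ 3 (via 1,1,0).
Solving with deg f ≤ 3: f(k) = k*(k**2 + 12*k + 47)/180.
Get s_k = R·t_k = k*(-k**2 - 12*k - 47)/(20*(k + 3)*(k + 4)*(k + 5)) with R(k) = B(k−1)f(k)/C(k) = k*(k + 6)*(k**2 + 12*k + 47)/180.
Δs = -9/(k**4 + 18*k**3 + 119*k**2 + 342*k + 360), as required.
Evaluate: s_(n+1) = (-n**3 - 15*n**2 - 74*n - 60)/(20*(n**3 + 15*n**2 + 74*n + 120)); subtract s_(0) = 0 ⇒ S(n) = (-n**3 - 15*n**2 - 74*n - 60)/(20*(n**3 + 15*n**2 + 74*n + 120)).

S(n) = \frac{- n^{3} - 15 n^{2} - 74 n - 60}{20 \left(n^{3} + 15 n^{2} + 74 n + 120\right)}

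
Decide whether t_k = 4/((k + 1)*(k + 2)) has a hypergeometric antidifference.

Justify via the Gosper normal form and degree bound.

Yes. s_k = 4*k/(k + 1).

The ratio is (k + 1)/(k + 3).
So A=k + 1 and B=k + 3, with C=1.
Set up (k + 1)·f(k+1) − (k + 2)·f(k) − (1) = 0.
Bound: deg f ≤ 1.
Coefficient equations give f(k) = k.
Then R = B(k−1)f/C = k*(k + 2), so s_k = R(k)·t_k = 4*k/(k + 1).
Check: Δs_k = 4/(k**2 + 3*k + 2). ✓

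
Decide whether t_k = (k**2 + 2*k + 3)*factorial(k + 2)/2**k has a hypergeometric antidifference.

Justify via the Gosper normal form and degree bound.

r(k) = (k + 3)*(2*k + (k + 1)**2 + 5)/(2*(k**2 + 2*k + 3)) after simplifying.
A = k/2 + 3/2, B = 1, C = k**2 + 2*k + 3.
Need (k/2 + 3/2)·f(k+1) − (1)·f(k) = k**2 + 2*k + 3.
Bound: deg f ≤ 1.
Solving with deg f ≤ 1: f(k) = 2*k.
R(k) = B(k−1)·f(k)/C(k) = 2*k/(k**2 + 2*k + 3); s_k = R·t_k = 2**(1 - k)*k*factorial(k + 2).
Verify: (k**2 + 2*k + 3)*factorial(k + 2)/2**k matches t_k.

Yes. s_k = 2**(1 - k)*k*factorial(k + 2).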